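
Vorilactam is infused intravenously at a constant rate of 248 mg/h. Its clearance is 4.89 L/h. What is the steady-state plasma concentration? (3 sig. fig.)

Css = infusion rate / CL = 248 / 4.89 ≈ 50.7 µg/mL

50.7 µg/mL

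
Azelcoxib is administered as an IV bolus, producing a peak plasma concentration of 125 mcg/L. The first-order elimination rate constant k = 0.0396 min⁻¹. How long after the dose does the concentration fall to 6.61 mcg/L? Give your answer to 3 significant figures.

C(t) = C₀ e^(−kt)  ⇒  t = ln(C₀/C) / k
t = ln(125/6.61) / 0.03960 = 2.940 / 0.03960 ≈ 74.2 minutes

74.2 minutes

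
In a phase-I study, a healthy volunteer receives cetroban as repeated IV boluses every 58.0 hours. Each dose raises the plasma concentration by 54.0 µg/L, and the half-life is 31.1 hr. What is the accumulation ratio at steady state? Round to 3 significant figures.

1.38

k = ln 2 / 31.1 = 0.02229 hr⁻¹
Fraction remaining after one interval: e^(−kτ) = e^(−0.02229 × 58.0) = 0.2745
R = 1 / (1 − 0.2745) = 1 / 0.7255 ≈ 1.38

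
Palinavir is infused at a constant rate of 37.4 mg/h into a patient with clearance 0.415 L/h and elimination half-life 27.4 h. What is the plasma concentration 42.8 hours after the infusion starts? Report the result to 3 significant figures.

Css = rate / CL = 37.4 / 0.415 = 90.12 µg/mL
k = ln 2 / 27.4 = 0.02530 h⁻¹
C(t) = Css (1 − e^(−kt)) = 90.12 × (1 − e^(−1.083)) = 90.12 × 0.6613 ≈ 59.6 µg/mL

59.6 µg/mL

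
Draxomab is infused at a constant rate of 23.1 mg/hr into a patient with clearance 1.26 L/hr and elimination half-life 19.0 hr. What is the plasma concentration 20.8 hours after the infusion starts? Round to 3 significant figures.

9.75 mg/L

Css = rate / CL = 23.1 / 1.26 = 18.33 mg/L
k = ln 2 / 19.0 = 0.03648 hr⁻¹
C(t) = Css (1 − e^(−kt)) = 18.33 × (1 − e^(−0.7588)) = 18.33 × 0.5318 ≈ 9.75 mg/L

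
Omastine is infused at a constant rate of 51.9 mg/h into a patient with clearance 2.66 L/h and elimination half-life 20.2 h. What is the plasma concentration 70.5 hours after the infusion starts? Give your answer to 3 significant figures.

Css = rate / CL = 51.9 / 2.66 = 19.51 µg/mL
k = ln 2 / 20.2 = 0.03431 h⁻¹
C(t) = Css (1 − e^(−kt)) = 19.51 × (1 − e^(−2.419)) = 19.51 × 0.9110 ≈ 17.8 µg/mL

17.8 µg/mL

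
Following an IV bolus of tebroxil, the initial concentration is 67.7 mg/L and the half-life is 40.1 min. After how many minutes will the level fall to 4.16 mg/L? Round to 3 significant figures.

k = ln 2 / 40.1 = 0.01729 min⁻¹
C(t) = C₀ e^(−kt)  ⇒  t = ln(C₀/C) / k
t = ln(67.7/4.16) / 0.01729 = 2.790 / 0.01729 ≈ 161 minutes

161 minutes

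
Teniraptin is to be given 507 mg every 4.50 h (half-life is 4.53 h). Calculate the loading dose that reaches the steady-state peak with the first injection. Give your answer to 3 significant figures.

1020 mg

k = ln 2 / 4.53 = 0.1530 h⁻¹
Accumulation ratio R = 1 / (1 − e^(−kτ)) = 1 / (1 − e^(−0.1530×4.50)) = 1 / (1 − 0.5023) = 2.009
Loading dose = maintenance dose × R = 507 × 2.009 ≈ 1020 mg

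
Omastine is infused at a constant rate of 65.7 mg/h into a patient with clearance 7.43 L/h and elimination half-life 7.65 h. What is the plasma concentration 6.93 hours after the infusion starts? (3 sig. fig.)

4.12 mg/L

Css = rate / CL = 65.7 / 7.43 = 8.843 mg/L
k = ln 2 / 7.65 = 0.09061 h⁻¹
C(t) = Css (1 − e^(−kt)) = 8.843 × (1 − e^(−0.6279)) = 8.843 × 0.4663 ≈ 4.12 mg/L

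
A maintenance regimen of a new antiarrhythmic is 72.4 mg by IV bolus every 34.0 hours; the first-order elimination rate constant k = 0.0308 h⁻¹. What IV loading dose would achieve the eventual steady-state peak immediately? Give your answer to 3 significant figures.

112 mg

Accumulation ratio R = 1 / (1 − e^(−kτ)) = 1 / (1 − e^(−0.03080×34.0)) = 1 / (1 − 0.3509) = 1.541
Loading dose = maintenance dose × R = 72.4 × 1.541 ≈ 112 mg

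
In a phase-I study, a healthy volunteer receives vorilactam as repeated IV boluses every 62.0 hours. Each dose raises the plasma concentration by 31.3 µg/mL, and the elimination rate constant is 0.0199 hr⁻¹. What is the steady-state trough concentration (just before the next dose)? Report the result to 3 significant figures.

Fraction remaining after one interval: e^(−kτ) = e^(−0.01990 × 62.0) = 0.2912
R = 1 / (1 − 0.2912) = 1.411
Css,max = 31.3 × 1.411 = 44.16 µg/mL
Css,min = Css,max × e^(−kτ) = 44.16 × 0.2912 ≈ 12.9 µg/mL

12.9 µg/mL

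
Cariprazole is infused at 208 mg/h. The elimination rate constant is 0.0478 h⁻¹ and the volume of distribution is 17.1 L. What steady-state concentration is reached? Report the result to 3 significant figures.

CL = k · V = 0.0478 × 17.1 = 0.8174 L/h
Css = rate / CL = 208 / 0.8174 ≈ 254 µg/mL

254 µg/mL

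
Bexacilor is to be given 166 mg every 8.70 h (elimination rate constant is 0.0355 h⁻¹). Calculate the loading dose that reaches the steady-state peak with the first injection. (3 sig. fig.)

Accumulation ratio R = 1 / (1 − e^(−kτ)) = 1 / (1 − e^(−0.03550×8.70)) = 1 / (1 − 0.7343) = 3.764
Loading dose = maintenance dose × R = 166 × 3.764 ≈ 625 mg

625 mg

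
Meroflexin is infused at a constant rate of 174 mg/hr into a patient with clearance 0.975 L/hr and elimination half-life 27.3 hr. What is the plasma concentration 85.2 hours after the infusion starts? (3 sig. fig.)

158 mg/L

Css = rate / CL = 174 / 0.975 = 178.5 mg/L
k = ln 2 / 27.3 = 0.02539 hr⁻¹
C(t) = Css (1 − e^(−kt)) = 178.5 × (1 − e^(−2.163)) = 178.5 × 0.8850 ≈ 158 mg/L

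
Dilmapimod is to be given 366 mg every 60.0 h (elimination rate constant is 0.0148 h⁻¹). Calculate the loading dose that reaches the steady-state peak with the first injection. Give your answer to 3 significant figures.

Accumulation ratio R = 1 / (1 − e^(−kτ)) = 1 / (1 − e^(−0.01480×60.0)) = 1 / (1 − 0.4115) = 1.699
Loading dose = maintenance dose × R = 366 × 1.699 ≈ 622 mg

622 mg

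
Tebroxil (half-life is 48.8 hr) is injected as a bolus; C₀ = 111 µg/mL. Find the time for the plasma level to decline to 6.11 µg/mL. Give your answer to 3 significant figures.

204 hours

k = ln 2 / 48.8 = 0.01420 hr⁻¹
C(t) = C₀ e^(−kt)  ⇒  t = ln(C₀/C) / k
t = ln(111/6.11) / 0.01420 = 2.900 / 0.01420 ≈ 204 hours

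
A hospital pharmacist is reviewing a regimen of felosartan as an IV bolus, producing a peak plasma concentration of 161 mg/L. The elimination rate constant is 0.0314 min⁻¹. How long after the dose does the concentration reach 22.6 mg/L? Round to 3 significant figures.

C(t) = C₀ e^(−kt)  ⇒  t = ln(C₀/C) / k
t = ln(161/22.6) / 0.03140 = 1.963 / 0.03140 ≈ 62.5 minutes

62.5 minutes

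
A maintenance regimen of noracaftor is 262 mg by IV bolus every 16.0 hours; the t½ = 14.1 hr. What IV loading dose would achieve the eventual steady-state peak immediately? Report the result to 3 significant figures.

k = ln 2 / 14.1 = 0.04916 hr⁻¹
Accumulation ratio R = 1 / (1 − e^(−kτ)) = 1 / (1 − e^(−0.04916×16.0)) = 1 / (1 − 0.4554) = 1.836
Loading dose = maintenance dose × R = 262 × 1.836 ≈ 481 mg

481 mg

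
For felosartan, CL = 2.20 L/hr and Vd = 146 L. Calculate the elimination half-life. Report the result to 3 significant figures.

k = CL / V = 2.20 / 146 = 0.01507 hr⁻¹
t½ = ln 2 / k = ln 2 / 0.01507 ≈ 46.0 hours

46.0 hours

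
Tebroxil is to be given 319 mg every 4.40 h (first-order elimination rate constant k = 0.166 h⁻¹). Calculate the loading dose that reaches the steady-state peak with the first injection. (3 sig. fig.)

Accumulation ratio R = 1 / (1 − e^(−kτ)) = 1 / (1 − e^(−0.1660×4.40)) = 1 / (1 − 0.4817) = 1.929
Loading dose = maintenance dose × R = 319 × 1.929 ≈ 615 mg

615 mg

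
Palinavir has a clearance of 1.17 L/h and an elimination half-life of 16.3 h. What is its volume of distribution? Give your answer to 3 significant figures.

k = ln 2 / t½ = ln 2 / 16.3 = 0.04252 h⁻¹
V = CL / k = 1.17 / 0.04252 ≈ 27.5 L

27.5 L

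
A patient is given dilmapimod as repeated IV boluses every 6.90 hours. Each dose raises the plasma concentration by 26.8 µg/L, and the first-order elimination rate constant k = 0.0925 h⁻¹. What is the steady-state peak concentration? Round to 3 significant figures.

Fraction remaining after one interval: e^(−kτ) = e^(−0.09250 × 6.90) = 0.5282
R = 1 / (1 − 0.5282) = 2.120
Css,max = 26.8 × 2.120 ≈ 56.8 µg/L

56.8 µg/L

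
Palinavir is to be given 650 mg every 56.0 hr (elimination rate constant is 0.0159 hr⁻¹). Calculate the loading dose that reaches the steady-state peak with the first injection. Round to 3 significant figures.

Accumulation ratio R = 1 / (1 − e^(−kτ)) = 1 / (1 − e^(−0.01590×56.0)) = 1 / (1 − 0.4105) = 1.696
Loading dose = maintenance dose × R = 650 × 1.696 ≈ 1100 mg

1100 mg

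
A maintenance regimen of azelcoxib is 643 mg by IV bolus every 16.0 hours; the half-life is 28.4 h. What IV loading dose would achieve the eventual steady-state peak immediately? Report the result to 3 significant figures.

k = ln 2 / 28.4 = 0.02441 h⁻¹
Accumulation ratio R = 1 / (1 − e^(−kτ)) = 1 / (1 − e^(−0.02441×16.0)) = 1 / (1 − 0.6767) = 3.093
Loading dose = maintenance dose × R = 643 × 3.093 ≈ 1990 mg

1990 mg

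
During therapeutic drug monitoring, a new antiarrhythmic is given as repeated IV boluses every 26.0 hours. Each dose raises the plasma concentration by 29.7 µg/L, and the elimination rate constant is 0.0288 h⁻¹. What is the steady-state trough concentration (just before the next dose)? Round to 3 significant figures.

26.6 µg/L

Fraction remaining after one interval: e^(−kτ) = e^(−0.02880 × 26.0) = 0.4729
R = 1 / (1 − 0.4729) = 1.897
Css,max = 29.7 × 1.897 = 56.35 µg/L
Css,min = Css,max × e^(−kτ) = 56.35 × 0.4729 ≈ 26.6 µg/L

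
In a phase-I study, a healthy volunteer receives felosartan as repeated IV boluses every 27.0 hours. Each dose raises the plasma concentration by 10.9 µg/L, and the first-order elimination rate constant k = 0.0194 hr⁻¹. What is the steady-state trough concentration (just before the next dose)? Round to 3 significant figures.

15.8 µg/L

Fraction remaining after one interval: e^(−kτ) = e^(−0.01940 × 27.0) = 0.5923
R = 1 / (1 − 0.5923) = 2.453
Css,max = 10.9 × 2.453 = 26.73 µg/L
Css,min = Css,max × e^(−kτ) = 26.73 × 0.5923 ≈ 15.8 µg/L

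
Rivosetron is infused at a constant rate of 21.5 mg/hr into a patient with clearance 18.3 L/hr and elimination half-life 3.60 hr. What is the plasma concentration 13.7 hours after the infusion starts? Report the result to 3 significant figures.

Css = rate / CL = 21.5 / 18.3 = 1.175 µg/mL
k = ln 2 / 3.60 = 0.1925 hr⁻¹
C(t) = Css (1 − e^(−kt)) = 1.175 × (1 − e^(−2.638)) = 1.175 × 0.9285 ≈ 1.09 µg/mL

1.09 µg/mL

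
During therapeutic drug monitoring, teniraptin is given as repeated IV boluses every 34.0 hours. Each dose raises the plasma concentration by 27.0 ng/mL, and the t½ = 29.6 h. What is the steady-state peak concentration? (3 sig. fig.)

49.2 ng/mL

k = ln 2 / 29.6 = 0.02342 h⁻¹
Fraction remaining after one interval: e^(−kτ) = e^(−0.02342 × 34.0) = 0.4510
R = 1 / (1 − 0.4510) = 1.822
Css,max = 27.0 × 1.822 ≈ 49.2 ng/mL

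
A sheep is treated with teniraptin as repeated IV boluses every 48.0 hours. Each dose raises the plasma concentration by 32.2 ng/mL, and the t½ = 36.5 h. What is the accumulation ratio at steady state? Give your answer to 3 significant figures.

k = ln 2 / 36.5 = 0.01899 h⁻¹
Fraction remaining after one interval: e^(−kτ) = e^(−0.01899 × 48.0) = 0.4019
R = 1 / (1 − 0.4019) = 1 / 0.5981 ≈ 1.67

1.67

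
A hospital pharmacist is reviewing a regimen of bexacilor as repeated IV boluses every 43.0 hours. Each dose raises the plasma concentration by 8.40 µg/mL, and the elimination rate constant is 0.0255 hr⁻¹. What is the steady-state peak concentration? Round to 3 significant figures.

Fraction remaining after one interval: e^(−kτ) = e^(−0.02550 × 43.0) = 0.3340
R = 1 / (1 − 0.3340) = 1.502
Css,max = 8.40 × 1.502 ≈ 12.6 µg/mL

12.6 µg/mL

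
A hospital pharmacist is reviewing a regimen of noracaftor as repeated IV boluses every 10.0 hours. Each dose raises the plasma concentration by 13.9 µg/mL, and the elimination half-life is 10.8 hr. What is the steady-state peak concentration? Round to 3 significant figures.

29.3 µg/mL

k = ln 2 / 10.8 = 0.06418 hr⁻¹
Fraction remaining after one interval: e^(−kτ) = e^(−0.06418 × 10.0) = 0.5263
R = 1 / (1 − 0.5263) = 2.111
Css,max = 13.9 × 2.111 ≈ 29.3 µg/mL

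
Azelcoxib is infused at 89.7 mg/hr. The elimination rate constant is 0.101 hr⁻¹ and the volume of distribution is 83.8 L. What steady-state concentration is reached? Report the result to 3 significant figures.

10.6 mg/L

CL = k · V = 0.101 × 83.8 = 8.464 L/hr
Css = rate / CL = 89.7 / 8.464 ≈ 10.6 mg/L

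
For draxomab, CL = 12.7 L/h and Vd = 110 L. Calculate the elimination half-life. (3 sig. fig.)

6.00 hours

k = CL / V = 12.7 / 110 = 0.1155 h⁻¹
t½ = ln 2 / k = ln 2 / 0.1155 ≈ 6.00 hours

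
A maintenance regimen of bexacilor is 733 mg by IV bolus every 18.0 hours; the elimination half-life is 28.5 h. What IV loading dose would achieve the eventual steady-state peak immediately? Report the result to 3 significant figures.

2070 mg

k = ln 2 / 28.5 = 0.02432 h⁻¹
Accumulation ratio R = 1 / (1 − e^(−kτ)) = 1 / (1 − e^(−0.02432×18.0)) = 1 / (1 − 0.6455) = 2.821
Loading dose = maintenance dose × R = 733 × 2.821 ≈ 2070 mg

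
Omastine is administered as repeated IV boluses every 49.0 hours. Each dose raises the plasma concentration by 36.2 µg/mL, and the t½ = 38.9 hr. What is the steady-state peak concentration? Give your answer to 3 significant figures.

k = ln 2 / 38.9 = 0.01782 hr⁻¹
Fraction remaining after one interval: e^(−kτ) = e^(−0.01782 × 49.0) = 0.4176
R = 1 / (1 − 0.4176) = 1.717
Css,max = 36.2 × 1.717 ≈ 62.2 µg/mL

62.2 µg/mL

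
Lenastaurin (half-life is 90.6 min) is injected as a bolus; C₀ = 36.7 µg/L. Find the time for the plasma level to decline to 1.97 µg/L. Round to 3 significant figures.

k = ln 2 / 90.6 = 0.007651 min⁻¹
C(t) = C₀ e^(−kt)  ⇒  t = ln(C₀/C) / k
t = ln(36.7/1.97) / 0.007651 = 2.925 / 0.007651 ≈ 382 minutes

382 minutes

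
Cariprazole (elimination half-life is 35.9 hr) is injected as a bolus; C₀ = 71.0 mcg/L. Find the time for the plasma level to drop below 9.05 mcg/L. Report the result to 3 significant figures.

k = ln 2 / 35.9 = 0.01931 hr⁻¹
C(t) = C₀ e^(−kt)  ⇒  t = ln(C₀/C) / k
t = ln(71.0/9.05) / 0.01931 = 2.060 / 0.01931 ≈ 107 hours

107 hours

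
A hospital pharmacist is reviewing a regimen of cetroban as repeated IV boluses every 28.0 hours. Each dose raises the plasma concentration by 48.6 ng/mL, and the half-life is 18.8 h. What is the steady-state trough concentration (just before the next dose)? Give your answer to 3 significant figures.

k = ln 2 / 18.8 = 0.03687 h⁻¹
Fraction remaining after one interval: e^(−kτ) = e^(−0.03687 × 28.0) = 0.3562
R = 1 / (1 − 0.3562) = 1.553
Css,max = 48.6 × 1.553 = 75.49 ng/mL
Css,min = Css,max × e^(−kτ) = 75.49 × 0.3562 ≈ 26.9 ng/mL

26.9 ng/mL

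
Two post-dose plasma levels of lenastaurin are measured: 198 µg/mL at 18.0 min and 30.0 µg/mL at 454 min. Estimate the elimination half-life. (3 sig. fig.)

k = ln(C₁/C₂) / (t₂ − t₁) = ln(198/30.0) / (454 − 18.0)
  = 1.887 / 436.0 = 0.004328 min⁻¹
t½ = ln 2 / k = ln 2 / 0.004328 ≈ 160 minutes

160 minutes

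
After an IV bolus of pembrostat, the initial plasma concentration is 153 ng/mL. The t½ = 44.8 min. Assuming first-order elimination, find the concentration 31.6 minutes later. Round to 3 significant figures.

93.8 ng/mL

k = ln 2 / 44.8 = 0.01547 min⁻¹
C(t) = C₀ e^(−kt) = 153 × e^(−0.01547 × 31.6) = 153 × e^(−0.4889) = 153 × 0.6133 ≈ 93.8 ng/mL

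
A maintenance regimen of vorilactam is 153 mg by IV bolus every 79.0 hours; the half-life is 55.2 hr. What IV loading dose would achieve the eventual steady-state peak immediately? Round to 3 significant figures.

243 mg

k = ln 2 / 55.2 = 0.01256 hr⁻¹
Accumulation ratio R = 1 / (1 − e^(−kτ)) = 1 / (1 − e^(−0.01256×79.0)) = 1 / (1 − 0.3708) = 1.589
Loading dose = maintenance dose × R = 153 × 1.589 ≈ 243 mg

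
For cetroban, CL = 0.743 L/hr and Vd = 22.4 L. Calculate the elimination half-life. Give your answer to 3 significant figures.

k = CL / V = 0.743 / 22.4 = 0.03317 hr⁻¹
t½ = ln 2 / k = ln 2 / 0.03317 ≈ 20.9 hours

20.9 hours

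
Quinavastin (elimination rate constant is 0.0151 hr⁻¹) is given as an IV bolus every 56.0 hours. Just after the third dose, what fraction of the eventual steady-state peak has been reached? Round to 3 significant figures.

f_n = 1 − e^(−nkτ) = 1 − e^(−3 × 0.01510 × 56.0) = 1 − e^(−2.537) = 1 − 0.07912 ≈ 0.921

0.921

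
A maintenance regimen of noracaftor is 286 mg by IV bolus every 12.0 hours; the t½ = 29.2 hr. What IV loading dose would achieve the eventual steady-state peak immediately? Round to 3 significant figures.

k = ln 2 / 29.2 = 0.02374 hr⁻¹
Accumulation ratio R = 1 / (1 − e^(−kτ)) = 1 / (1 − e^(−0.02374×12.0)) = 1 / (1 − 0.7521) = 4.034
Loading dose = maintenance dose × R = 286 × 4.034 ≈ 1150 mg

1150 mg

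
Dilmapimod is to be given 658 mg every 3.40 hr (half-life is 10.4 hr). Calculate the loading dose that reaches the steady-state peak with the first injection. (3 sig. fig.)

3250 mg

k = ln 2 / 10.4 = 0.06665 hr⁻¹
Accumulation ratio R = 1 / (1 − e^(−kτ)) = 1 / (1 − e^(−0.06665×3.40)) = 1 / (1 − 0.7972) = 4.932
Loading dose = maintenance dose × R = 658 × 4.932 ≈ 3250 mg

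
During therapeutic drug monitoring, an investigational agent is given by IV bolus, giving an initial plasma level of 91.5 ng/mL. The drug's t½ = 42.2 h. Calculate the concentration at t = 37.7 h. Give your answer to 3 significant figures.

k = ln 2 / 42.2 = 0.01643 h⁻¹
C(t) = C₀ e^(−kt) = 91.5 × e^(−0.01643 × 37.7) = 91.5 × e^(−0.6192) = 91.5 × 0.5384 ≈ 49.3 ng/mL

49.3 ng/mL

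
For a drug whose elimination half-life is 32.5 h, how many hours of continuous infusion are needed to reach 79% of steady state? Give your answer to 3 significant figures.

k = ln 2 / 32.5 = 0.02133 h⁻¹
f = 1 − e^(−kt)  ⇒  t = −ln(1 − f) / k
t = −ln(1 − 0.79) / 0.02133 = 1.561 / 0.02133 ≈ 73.2 hours

73.2 hours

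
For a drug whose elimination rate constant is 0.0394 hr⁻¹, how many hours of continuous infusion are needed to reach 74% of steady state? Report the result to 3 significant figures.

34.2 hours

f = 1 − e^(−kt)  ⇒  t = −ln(1 − f) / k
t = −ln(1 − 0.74) / 0.03940 = 1.347 / 0.03940 ≈ 34.2 hours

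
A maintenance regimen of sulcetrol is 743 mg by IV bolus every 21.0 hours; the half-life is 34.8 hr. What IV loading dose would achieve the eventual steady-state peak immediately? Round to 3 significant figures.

2170 mg

k = ln 2 / 34.8 = 0.01992 hr⁻¹
Accumulation ratio R = 1 / (1 − e^(−kτ)) = 1 / (1 − e^(−0.01992×21.0)) = 1 / (1 − 0.6582) = 2.926
Loading dose = maintenance dose × R = 743 × 2.926 ≈ 2170 mg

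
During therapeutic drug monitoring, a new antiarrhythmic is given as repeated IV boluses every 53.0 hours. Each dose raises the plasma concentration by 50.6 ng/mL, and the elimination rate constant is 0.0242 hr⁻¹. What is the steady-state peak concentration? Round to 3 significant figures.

70.0 ng/mL

Fraction remaining after one interval: e^(−kτ) = e^(−0.02420 × 53.0) = 0.2773
R = 1 / (1 − 0.2773) = 1.384
Css,max = 50.6 × 1.384 ≈ 70.0 ng/mL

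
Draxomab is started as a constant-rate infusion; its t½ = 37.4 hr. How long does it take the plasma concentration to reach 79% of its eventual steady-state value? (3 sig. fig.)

84.2 hours

k = ln 2 / 37.4 = 0.01853 hr⁻¹
f = 1 − e^(−kt)  ⇒  t = −ln(1 − f) / k
t = −ln(1 − 0.79) / 0.01853 = 1.561 / 0.01853 ≈ 84.2 hours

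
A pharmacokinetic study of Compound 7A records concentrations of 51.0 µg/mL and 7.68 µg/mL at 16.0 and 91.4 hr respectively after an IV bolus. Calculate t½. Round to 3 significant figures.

k = ln(C₁/C₂) / (t₂ − t₁) = ln(51.0/7.68) / (91.4 − 16.0)
  = 1.893 / 75.40 = 0.02511 hr⁻¹
t½ = ln 2 / k = ln 2 / 0.02511 ≈ 27.6 hours

27.6 hours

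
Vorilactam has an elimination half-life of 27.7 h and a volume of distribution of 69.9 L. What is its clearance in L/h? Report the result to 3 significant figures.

1.75 L/h

k = ln 2 / t½ = ln 2 / 27.7 = 0.02502 h⁻¹
CL = k · V = 0.02502 × 69.9 ≈ 1.75 L/h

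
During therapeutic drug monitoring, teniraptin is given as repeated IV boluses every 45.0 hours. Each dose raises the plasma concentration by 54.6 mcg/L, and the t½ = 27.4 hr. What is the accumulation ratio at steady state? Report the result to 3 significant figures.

1.47

k = ln 2 / 27.4 = 0.02530 hr⁻¹
Fraction remaining after one interval: e^(−kτ) = e^(−0.02530 × 45.0) = 0.3203
R = 1 / (1 − 0.3203) = 1 / 0.6797 ≈ 1.47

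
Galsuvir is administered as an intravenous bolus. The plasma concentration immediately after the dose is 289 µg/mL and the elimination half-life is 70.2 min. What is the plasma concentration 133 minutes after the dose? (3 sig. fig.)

77.7 µg/mL

k = ln 2 / 70.2 = 0.009874 min⁻¹
133 min is 1.895 half-lives, so C = 289 × (1/2)^1.895 = 289 × 0.2690 ≈ 77.7 µg/mL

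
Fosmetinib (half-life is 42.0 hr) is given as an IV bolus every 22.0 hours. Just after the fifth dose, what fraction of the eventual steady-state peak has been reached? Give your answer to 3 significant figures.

k = ln 2 / 42.0 = 0.01650 hr⁻¹
f_n = 1 − e^(−nkτ) = 1 − e^(−5 × 0.01650 × 22.0) = 1 − e^(−1.815) = 1 − 0.1628 ≈ 0.837

0.837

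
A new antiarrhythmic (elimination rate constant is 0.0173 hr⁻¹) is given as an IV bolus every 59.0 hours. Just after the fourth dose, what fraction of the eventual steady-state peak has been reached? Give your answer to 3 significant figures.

f_n = 1 − e^(−nkτ) = 1 − e^(−4 × 0.01730 × 59.0) = 1 − e^(−4.083) = 1 − 0.01686 ≈ 0.983

0.983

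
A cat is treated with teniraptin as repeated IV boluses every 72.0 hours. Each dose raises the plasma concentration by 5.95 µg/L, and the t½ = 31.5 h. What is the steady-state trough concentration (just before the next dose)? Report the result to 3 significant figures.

k = ln 2 / 31.5 = 0.02200 h⁻¹
Fraction remaining after one interval: e^(−kτ) = e^(−0.02200 × 72.0) = 0.2051
R = 1 / (1 − 0.2051) = 1.258
Css,max = 5.95 × 1.258 = 7.485 µg/L
Css,min = Css,max × e^(−kτ) = 7.485 × 0.2051 ≈ 1.54 µg/L

1.54 µg/L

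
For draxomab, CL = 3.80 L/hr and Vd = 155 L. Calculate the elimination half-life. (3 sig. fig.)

k = CL / V = 3.80 / 155 = 0.02452 hr⁻¹
t½ = ln 2 / k = ln 2 / 0.02452 ≈ 28.3 hours

28.3 hours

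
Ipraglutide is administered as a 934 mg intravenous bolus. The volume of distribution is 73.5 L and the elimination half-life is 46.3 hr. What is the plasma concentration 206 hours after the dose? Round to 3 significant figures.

C₀ = dose / V = 934 / 73.5 = 12.71 mg/L
k = ln 2 / 46.3 = 0.01497 hr⁻¹
C(t) = C₀ e^(−kt) = 12.71 × e^(−0.01497 × 206) = 12.71 × e^(−3.084) = 12.71 × 0.04578 ≈ 0.582 mg/L

0.582 mg/L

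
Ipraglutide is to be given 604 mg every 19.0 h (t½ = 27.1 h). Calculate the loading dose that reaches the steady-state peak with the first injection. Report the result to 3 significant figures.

k = ln 2 / 27.1 = 0.02558 h⁻¹
Accumulation ratio R = 1 / (1 − e^(−kτ)) = 1 / (1 − e^(−0.02558×19.0)) = 1 / (1 − 0.6151) = 2.598
Loading dose = maintenance dose × R = 604 × 2.598 ≈ 1570 mg

1570 mg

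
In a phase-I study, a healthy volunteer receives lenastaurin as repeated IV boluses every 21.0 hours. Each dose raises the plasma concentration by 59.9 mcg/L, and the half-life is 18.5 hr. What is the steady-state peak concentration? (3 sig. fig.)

k = ln 2 / 18.5 = 0.03747 hr⁻¹
Fraction remaining after one interval: e^(−kτ) = e^(−0.03747 × 21.0) = 0.4553
R = 1 / (1 − 0.4553) = 1.836
Css,max = 59.9 × 1.836 ≈ 110 mcg/L

110 mcg/L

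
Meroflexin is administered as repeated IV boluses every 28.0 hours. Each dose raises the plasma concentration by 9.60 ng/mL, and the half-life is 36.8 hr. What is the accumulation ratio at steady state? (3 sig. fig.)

2.44

k = ln 2 / 36.8 = 0.01884 hr⁻¹
Fraction remaining after one interval: e^(−kτ) = e^(−0.01884 × 28.0) = 0.5901
R = 1 / (1 − 0.5901) = 1 / 0.4099 ≈ 2.44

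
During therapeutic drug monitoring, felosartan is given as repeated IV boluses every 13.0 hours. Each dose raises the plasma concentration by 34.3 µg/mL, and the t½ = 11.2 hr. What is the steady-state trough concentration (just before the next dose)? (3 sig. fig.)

k = ln 2 / 11.2 = 0.06189 hr⁻¹
Fraction remaining after one interval: e^(−kτ) = e^(−0.06189 × 13.0) = 0.4473
R = 1 / (1 − 0.4473) = 1.809
Css,max = 34.3 × 1.809 = 62.06 µg/mL
Css,min = Css,max × e^(−kτ) = 62.06 × 0.4473 ≈ 27.8 µg/mL

27.8 µg/mL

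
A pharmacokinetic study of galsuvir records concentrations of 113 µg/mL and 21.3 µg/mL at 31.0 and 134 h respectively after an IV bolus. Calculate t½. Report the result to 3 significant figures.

42.8 hours

k = ln(C₁/C₂) / (t₂ − t₁) = ln(113/21.3) / (134 − 31.0)
  = 1.669 / 103.0 = 0.01620 h⁻¹
t½ = ln 2 / k = ln 2 / 0.01620 ≈ 42.8 hours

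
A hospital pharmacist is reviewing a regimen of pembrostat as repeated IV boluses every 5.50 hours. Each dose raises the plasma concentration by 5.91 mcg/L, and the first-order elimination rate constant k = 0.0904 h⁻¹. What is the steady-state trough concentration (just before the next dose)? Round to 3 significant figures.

Fraction remaining after one interval: e^(−kτ) = e^(−0.09040 × 5.50) = 0.6082
R = 1 / (1 − 0.6082) = 2.553
Css,max = 5.91 × 2.553 = 15.09 mcg/L
Css,min = Css,max × e^(−kτ) = 15.09 × 0.6082 ≈ 9.18 mcg/L

9.18 mcg/L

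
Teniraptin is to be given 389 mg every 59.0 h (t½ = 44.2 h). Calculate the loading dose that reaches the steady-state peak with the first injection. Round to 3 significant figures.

k = ln 2 / 44.2 = 0.01568 h⁻¹
Accumulation ratio R = 1 / (1 − e^(−kτ)) = 1 / (1 − e^(−0.01568×59.0)) = 1 / (1 − 0.3964) = 1.657
Loading dose = maintenance dose × R = 389 × 1.657 ≈ 645 mg

645 mg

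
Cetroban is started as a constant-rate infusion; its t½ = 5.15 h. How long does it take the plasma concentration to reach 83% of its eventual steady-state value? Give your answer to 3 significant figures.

k = ln 2 / 5.15 = 0.1346 h⁻¹
f = 1 − e^(−kt)  ⇒  t = −ln(1 − f) / k
t = −ln(1 − 0.83) / 0.1346 = 1.772 / 0.1346 ≈ 13.2 hours

13.2 hours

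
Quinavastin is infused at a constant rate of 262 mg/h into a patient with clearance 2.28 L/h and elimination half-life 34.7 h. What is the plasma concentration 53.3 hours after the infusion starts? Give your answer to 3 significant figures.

75.3 mg/L

Css = rate / CL = 262 / 2.28 = 114.9 mg/L
k = ln 2 / 34.7 = 0.01998 h⁻¹
C(t) = Css (1 − e^(−kt)) = 114.9 × (1 − e^(−1.065)) = 114.9 × 0.6552 ≈ 75.3 mg/L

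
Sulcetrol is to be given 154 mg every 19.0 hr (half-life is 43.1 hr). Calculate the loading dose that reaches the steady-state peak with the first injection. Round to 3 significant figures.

k = ln 2 / 43.1 = 0.01608 hr⁻¹
Accumulation ratio R = 1 / (1 − e^(−kτ)) = 1 / (1 − e^(−0.01608×19.0)) = 1 / (1 − 0.7367) = 3.798
Loading dose = maintenance dose × R = 154 × 3.798 ≈ 585 mg

585 mg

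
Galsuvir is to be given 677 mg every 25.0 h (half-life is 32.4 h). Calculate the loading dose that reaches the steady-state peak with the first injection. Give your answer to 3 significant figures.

k = ln 2 / 32.4 = 0.02139 h⁻¹
Accumulation ratio R = 1 / (1 − e^(−kτ)) = 1 / (1 − e^(−0.02139×25.0)) = 1 / (1 − 0.5858) = 2.414
Loading dose = maintenance dose × R = 677 × 2.414 ≈ 1630 mg

1630 mg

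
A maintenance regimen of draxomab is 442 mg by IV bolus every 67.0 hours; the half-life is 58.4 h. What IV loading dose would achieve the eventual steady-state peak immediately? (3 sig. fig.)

k = ln 2 / 58.4 = 0.01187 h⁻¹
Accumulation ratio R = 1 / (1 − e^(−kτ)) = 1 / (1 − e^(−0.01187×67.0)) = 1 / (1 − 0.4515) = 1.823
Loading dose = maintenance dose × R = 442 × 1.823 ≈ 806 mg

806 mg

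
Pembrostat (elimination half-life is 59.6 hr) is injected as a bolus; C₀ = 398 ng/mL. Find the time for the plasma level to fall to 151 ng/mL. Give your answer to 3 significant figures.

83.3 hours

k = ln 2 / 59.6 = 0.01163 hr⁻¹
C(t) = C₀ e^(−kt)  ⇒  t = ln(C₀/C) / k
t = ln(398/151) / 0.01163 = 0.9692 / 0.01163 ≈ 83.3 hours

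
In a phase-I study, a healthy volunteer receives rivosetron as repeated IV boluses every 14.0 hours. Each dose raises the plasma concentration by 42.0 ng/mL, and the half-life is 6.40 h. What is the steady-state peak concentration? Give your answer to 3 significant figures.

k = ln 2 / 6.40 = 0.1083 h⁻¹
Fraction remaining after one interval: e^(−kτ) = e^(−0.1083 × 14.0) = 0.2195
R = 1 / (1 − 0.2195) = 1.281
Css,max = 42.0 × 1.281 ≈ 53.8 ng/mL

53.8 ng/mL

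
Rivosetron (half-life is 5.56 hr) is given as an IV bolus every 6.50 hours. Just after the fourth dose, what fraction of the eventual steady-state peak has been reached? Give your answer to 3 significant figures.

0.961

k = ln 2 / 5.56 = 0.1247 hr⁻¹
f_n = 1 − e^(−nkτ) = 1 − e^(−4 × 0.1247 × 6.50) = 1 − e^(−3.241) = 1 − 0.03911 ≈ 0.961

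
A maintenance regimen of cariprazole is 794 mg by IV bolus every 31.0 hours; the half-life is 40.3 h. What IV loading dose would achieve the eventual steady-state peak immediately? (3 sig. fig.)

1920 mg

k = ln 2 / 40.3 = 0.01720 h⁻¹
Accumulation ratio R = 1 / (1 − e^(−kτ)) = 1 / (1 − e^(−0.01720×31.0)) = 1 / (1 − 0.5867) = 2.420
Loading dose = maintenance dose × R = 794 × 2.420 ≈ 1920 mg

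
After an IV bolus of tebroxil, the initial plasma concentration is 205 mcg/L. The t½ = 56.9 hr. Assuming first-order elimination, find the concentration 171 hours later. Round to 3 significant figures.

k = ln 2 / 56.9 = 0.01218 hr⁻¹
C(t) = C₀ e^(−kt) = 205 × e^(−0.01218 × 171) = 205 × e^(−2.083) = 205 × 0.1245 ≈ 25.5 mcg/L

25.5 mcg/L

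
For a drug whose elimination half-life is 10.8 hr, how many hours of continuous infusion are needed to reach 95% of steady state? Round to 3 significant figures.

k = ln 2 / 10.8 = 0.06418 hr⁻¹
f = 1 − e^(−kt)  ⇒  t = −ln(1 − f) / k
t = −ln(1 − 0.95) / 0.06418 = 2.996 / 0.06418 ≈ 46.7 hours

46.7 hours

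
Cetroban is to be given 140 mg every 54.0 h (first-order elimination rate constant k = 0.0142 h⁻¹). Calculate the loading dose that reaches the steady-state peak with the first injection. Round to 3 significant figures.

261 mg

Accumulation ratio R = 1 / (1 − e^(−kτ)) = 1 / (1 − e^(−0.01420×54.0)) = 1 / (1 − 0.4645) = 1.867
Loading dose = maintenance dose × R = 140 × 1.867 ≈ 261 mg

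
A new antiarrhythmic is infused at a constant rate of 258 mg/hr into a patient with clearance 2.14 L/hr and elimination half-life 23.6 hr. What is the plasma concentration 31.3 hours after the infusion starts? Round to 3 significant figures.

72.5 µg/mL

Css = rate / CL = 258 / 2.14 = 120.6 µg/mL
k = ln 2 / 23.6 = 0.02937 hr⁻¹
C(t) = Css (1 − e^(−kt)) = 120.6 × (1 − e^(−0.9193)) = 120.6 × 0.6012 ≈ 72.5 µg/mL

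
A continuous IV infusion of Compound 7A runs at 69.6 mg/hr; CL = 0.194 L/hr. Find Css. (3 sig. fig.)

359 µg/mL

Css = infusion rate / CL = 69.6 / 0.194 ≈ 359 µg/mL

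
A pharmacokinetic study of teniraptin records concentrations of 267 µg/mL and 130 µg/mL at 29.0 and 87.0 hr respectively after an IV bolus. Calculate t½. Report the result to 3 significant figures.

55.9 hours

k = ln(C₁/C₂) / (t₂ − t₁) = ln(267/130) / (87.0 − 29.0)
  = 0.7197 / 58.00 = 0.01241 hr⁻¹
t½ = ln 2 / k = ln 2 / 0.01241 ≈ 55.9 hours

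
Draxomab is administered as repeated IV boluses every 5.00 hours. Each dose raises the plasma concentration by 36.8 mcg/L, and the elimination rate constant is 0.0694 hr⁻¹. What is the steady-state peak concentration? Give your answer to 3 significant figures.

126 mcg/L

Fraction remaining after one interval: e^(−kτ) = e^(−0.06940 × 5.00) = 0.7068
R = 1 / (1 − 0.7068) = 3.411
Css,max = 36.8 × 3.411 ≈ 126 mcg/L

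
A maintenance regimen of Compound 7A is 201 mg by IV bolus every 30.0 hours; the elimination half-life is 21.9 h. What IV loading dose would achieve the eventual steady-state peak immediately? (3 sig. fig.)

k = ln 2 / 21.9 = 0.03165 h⁻¹
Accumulation ratio R = 1 / (1 − e^(−kτ)) = 1 / (1 − e^(−0.03165×30.0)) = 1 / (1 − 0.3869) = 1.631
Loading dose = maintenance dose × R = 201 × 1.631 ≈ 328 mg

328 mg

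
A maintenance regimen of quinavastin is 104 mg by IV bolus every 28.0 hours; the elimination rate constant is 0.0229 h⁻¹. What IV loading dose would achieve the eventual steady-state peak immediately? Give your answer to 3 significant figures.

220 mg

Accumulation ratio R = 1 / (1 − e^(−kτ)) = 1 / (1 − e^(−0.02290×28.0)) = 1 / (1 − 0.5267) = 2.113
Loading dose = maintenance dose × R = 104 × 2.113 ≈ 220 mg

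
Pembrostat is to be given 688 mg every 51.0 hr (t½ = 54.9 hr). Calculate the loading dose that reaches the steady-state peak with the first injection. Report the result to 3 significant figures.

1450 mg

k = ln 2 / 54.9 = 0.01263 hr⁻¹
Accumulation ratio R = 1 / (1 − e^(−kτ)) = 1 / (1 − e^(−0.01263×51.0)) = 1 / (1 − 0.5252) = 2.106
Loading dose = maintenance dose × R = 688 × 2.106 ≈ 1450 mg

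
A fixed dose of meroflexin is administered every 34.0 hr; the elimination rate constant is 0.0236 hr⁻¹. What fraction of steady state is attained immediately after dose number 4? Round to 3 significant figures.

f_n = 1 − e^(−nkτ) = 1 − e^(−4 × 0.02360 × 34.0) = 1 − e^(−3.210) = 1 − 0.04037 ≈ 0.960

0.960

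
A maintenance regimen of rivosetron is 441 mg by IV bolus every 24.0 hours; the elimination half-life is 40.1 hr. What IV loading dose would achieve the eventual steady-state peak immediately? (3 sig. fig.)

1300 mg

k = ln 2 / 40.1 = 0.01729 hr⁻¹
Accumulation ratio R = 1 / (1 − e^(−kτ)) = 1 / (1 − e^(−0.01729×24.0)) = 1 / (1 − 0.6604) = 2.945
Loading dose = maintenance dose × R = 441 × 2.945 ≈ 1300 mg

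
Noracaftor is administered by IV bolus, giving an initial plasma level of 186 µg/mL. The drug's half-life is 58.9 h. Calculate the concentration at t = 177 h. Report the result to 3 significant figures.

k = ln 2 / 58.9 = 0.01177 h⁻¹
177 h is 3.005 half-lives, so C = 186 × (1/2)^3.005 = 186 × 0.1246 ≈ 23.2 µg/mL

23.2 µg/mL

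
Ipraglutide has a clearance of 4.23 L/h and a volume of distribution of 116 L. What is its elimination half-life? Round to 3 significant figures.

19.0 hours

k = CL / V = 4.23 / 116 = 0.03647 h⁻¹
t½ = ln 2 / k = ln 2 / 0.03647 ≈ 19.0 hours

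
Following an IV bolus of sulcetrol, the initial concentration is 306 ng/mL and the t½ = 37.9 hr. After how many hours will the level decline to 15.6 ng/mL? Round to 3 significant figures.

163 hours

k = ln 2 / 37.9 = 0.01829 hr⁻¹
C(t) = C₀ e^(−kt)  ⇒  t = ln(C₀/C) / k
t = ln(306/15.6) / 0.01829 = 2.976 / 0.01829 ≈ 163 hours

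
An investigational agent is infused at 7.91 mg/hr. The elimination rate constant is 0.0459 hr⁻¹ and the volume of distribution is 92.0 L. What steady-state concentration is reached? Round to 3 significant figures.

1.87 µg/mL

CL = k · V = 0.0459 × 92.0 = 4.223 L/hr
Css = rate / CL = 7.91 / 4.223 ≈ 1.87 µg/mL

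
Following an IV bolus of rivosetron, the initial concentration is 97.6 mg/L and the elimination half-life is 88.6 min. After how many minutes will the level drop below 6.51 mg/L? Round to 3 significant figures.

k = ln 2 / 88.6 = 0.007823 min⁻¹
C(t) = C₀ e^(−kt)  ⇒  t = ln(C₀/C) / k
t = ln(97.6/6.51) / 0.007823 = 2.708 / 0.007823 ≈ 346 minutes

346 minutes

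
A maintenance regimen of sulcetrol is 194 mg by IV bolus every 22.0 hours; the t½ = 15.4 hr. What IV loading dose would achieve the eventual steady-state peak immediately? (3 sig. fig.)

309 mg

k = ln 2 / 15.4 = 0.04501 hr⁻¹
Accumulation ratio R = 1 / (1 − e^(−kτ)) = 1 / (1 − e^(−0.04501×22.0)) = 1 / (1 − 0.3715) = 1.591
Loading dose = maintenance dose × R = 194 × 1.591 ≈ 309 mg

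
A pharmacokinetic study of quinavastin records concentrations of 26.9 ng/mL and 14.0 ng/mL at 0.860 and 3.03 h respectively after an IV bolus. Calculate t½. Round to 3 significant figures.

2.30 hours

k = ln(C₁/C₂) / (t₂ − t₁) = ln(26.9/14.0) / (3.03 − 0.860)
  = 0.6531 / 2.170 = 0.3010 h⁻¹
t½ = ln 2 / k = ln 2 / 0.3010 ≈ 2.30 hours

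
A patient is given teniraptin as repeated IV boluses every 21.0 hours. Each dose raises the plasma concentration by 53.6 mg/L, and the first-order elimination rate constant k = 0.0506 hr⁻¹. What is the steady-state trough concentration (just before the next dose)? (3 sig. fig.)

28.3 mg/L

Fraction remaining after one interval: e^(−kτ) = e^(−0.05060 × 21.0) = 0.3456
R = 1 / (1 − 0.3456) = 1.528
Css,max = 53.6 × 1.528 = 81.90 mg/L
Css,min = Css,max × e^(−kτ) = 81.90 × 0.3456 ≈ 28.3 mg/L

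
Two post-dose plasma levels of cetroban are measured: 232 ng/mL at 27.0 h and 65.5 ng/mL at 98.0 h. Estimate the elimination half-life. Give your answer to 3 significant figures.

k = ln(C₁/C₂) / (t₂ − t₁) = ln(232/65.5) / (98.0 − 27.0)
  = 1.265 / 71.00 = 0.01781 h⁻¹
t½ = ln 2 / k = ln 2 / 0.01781 ≈ 38.9 hours

38.9 hours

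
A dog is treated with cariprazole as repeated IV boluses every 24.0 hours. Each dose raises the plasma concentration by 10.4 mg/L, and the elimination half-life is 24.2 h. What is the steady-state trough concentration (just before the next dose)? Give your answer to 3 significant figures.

k = ln 2 / 24.2 = 0.02864 h⁻¹
Fraction remaining after one interval: e^(−kτ) = e^(−0.02864 × 24.0) = 0.5029
R = 1 / (1 − 0.5029) = 2.012
Css,max = 10.4 × 2.012 = 20.92 mg/L
Css,min = Css,max × e^(−kτ) = 20.92 × 0.5029 ≈ 10.5 mg/L

10.5 mg/L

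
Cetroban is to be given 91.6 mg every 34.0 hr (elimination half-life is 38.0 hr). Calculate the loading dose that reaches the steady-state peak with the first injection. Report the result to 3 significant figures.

198 mg

k = ln 2 / 38.0 = 0.01824 hr⁻¹
Accumulation ratio R = 1 / (1 − e^(−kτ)) = 1 / (1 − e^(−0.01824×34.0)) = 1 / (1 − 0.5378) = 2.164
Loading dose = maintenance dose × R = 91.6 × 2.164 ≈ 198 mg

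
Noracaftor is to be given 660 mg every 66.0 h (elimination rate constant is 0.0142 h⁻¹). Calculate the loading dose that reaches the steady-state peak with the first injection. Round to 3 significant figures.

Accumulation ratio R = 1 / (1 − e^(−kτ)) = 1 / (1 − e^(−0.01420×66.0)) = 1 / (1 − 0.3917) = 1.644
Loading dose = maintenance dose × R = 660 × 1.644 ≈ 1090 mg

1090 mg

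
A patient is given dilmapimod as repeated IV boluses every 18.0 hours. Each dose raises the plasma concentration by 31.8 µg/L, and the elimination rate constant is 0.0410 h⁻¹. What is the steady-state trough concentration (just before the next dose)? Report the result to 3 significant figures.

29.1 µg/L

Fraction remaining after one interval: e^(−kτ) = e^(−0.04100 × 18.0) = 0.4781
R = 1 / (1 − 0.4781) = 1.916
Css,max = 31.8 × 1.916 = 60.93 µg/L
Css,min = Css,max × e^(−kτ) = 60.93 × 0.4781 ≈ 29.1 µg/L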